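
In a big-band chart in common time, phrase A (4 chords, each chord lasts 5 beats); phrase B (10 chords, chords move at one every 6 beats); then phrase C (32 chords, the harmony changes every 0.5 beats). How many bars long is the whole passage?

24 bars

A: 4 × 5 = 20 beats = 5 bars.
B: 10 × 6 = 60 beats = 15 bars.
C: 32 × 0.5 = 16 beats = 4 bars.
Total: 5 + 15 + 4 = 24 bars.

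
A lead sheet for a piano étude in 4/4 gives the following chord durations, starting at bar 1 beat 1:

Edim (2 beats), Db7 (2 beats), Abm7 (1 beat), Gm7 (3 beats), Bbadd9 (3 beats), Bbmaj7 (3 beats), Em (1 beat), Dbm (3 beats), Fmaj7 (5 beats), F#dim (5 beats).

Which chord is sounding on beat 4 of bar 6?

F#dim

Beat 4 of bar 6 is beat (6−1)×4 + 4 = 24 overall.
Running totals: Edim ends at 2, Db7 ends at 4, Abm7 ends at 5, Gm7 ends at 8, Bbadd9 ends at 11, Bbmaj7 ends at 14, Em ends at 15, Dbm ends at 18, Fmaj7 ends at 23, F#dim ends at 28.
Beat 24 falls within F#dim.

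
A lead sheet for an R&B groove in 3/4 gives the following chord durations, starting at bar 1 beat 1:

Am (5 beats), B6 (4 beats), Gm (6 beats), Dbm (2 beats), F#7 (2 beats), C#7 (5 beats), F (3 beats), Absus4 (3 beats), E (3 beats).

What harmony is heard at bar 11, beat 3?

Beat 3 of bar 11 is beat (11−1)×3 + 3 = 33 overall.
Running totals: Am ends at 5, B6 ends at 9, Gm ends at 15, Dbm ends at 17, F#7 ends at 19, C#7 ends at 24, F ends at 27, Absus4 ends at 30, E ends at 33.
Beat 33 falls within E.

E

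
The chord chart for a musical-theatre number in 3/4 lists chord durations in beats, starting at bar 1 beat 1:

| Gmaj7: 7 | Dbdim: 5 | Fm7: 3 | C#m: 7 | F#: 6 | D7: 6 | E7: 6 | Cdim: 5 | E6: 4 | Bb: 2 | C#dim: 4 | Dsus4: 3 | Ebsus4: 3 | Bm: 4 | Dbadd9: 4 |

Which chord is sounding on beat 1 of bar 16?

Beat 1 of bar 16 is beat (16−1)×3 + 1 = 46 overall.
Running totals: Gmaj7 ends at 7, Dbdim ends at 12, Fm7 ends at 15, C#m ends at 22, F# ends at 28, D7 ends at 34, E7 ends at 40, Cdim ends at 45, E6 ends at 49.
Beat 46 falls within E6.

E6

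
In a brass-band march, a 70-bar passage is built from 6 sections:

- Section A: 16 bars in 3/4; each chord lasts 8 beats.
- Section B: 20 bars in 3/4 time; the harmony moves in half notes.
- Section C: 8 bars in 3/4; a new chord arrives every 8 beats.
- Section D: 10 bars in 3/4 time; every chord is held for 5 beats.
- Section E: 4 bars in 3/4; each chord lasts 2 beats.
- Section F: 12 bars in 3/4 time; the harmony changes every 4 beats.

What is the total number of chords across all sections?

60 chords

A has 48 beats and chords last 8 each, so 6 chords.
B has 60 beats and chords last 2 each, so 30 chords.
C has 24 beats and chords last 8 each, so 3 chords.
D has 30 beats and chords last 5 each, so 6 chords.
E has 12 beats and chords last 2 each, so 6 chords.
F has 36 beats and chords last 4 each, so 9 chords.
Total: 6 + 30 + 3 + 6 + 6 + 9 = 60.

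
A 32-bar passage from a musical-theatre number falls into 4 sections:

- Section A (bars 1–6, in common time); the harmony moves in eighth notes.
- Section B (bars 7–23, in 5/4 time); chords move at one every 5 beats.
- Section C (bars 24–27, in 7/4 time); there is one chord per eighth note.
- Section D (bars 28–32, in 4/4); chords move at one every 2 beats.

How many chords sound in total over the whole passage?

A: 6 bars × 4 beats = 24 beats; 0.5 beats/chord → 48 chords.
B: 17 bars × 5 beats = 85 beats; 5 beats/chord → 17 chords.
C: 4 bars × 7 beats = 28 beats; 0.5 beats/chord → 56 chords.
D: 5 bars × 4 beats = 20 beats; 2 beats/chord → 10 chords.
Total: 48 + 17 + 56 + 10 = 131.

131 chords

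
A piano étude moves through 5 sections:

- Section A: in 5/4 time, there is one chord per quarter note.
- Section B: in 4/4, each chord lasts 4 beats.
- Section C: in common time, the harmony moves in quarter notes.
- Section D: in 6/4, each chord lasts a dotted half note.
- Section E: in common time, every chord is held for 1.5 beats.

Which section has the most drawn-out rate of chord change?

Section B

A: 5 beats/bar ÷ 1 beat/chord = 5 chords/bar.
B: 4 beats/bar ÷ 4 beats/chord = 1 chord/bar.
C: 4 beats/bar ÷ 1 beat/chord = 4 chords/bar.
D: 6 beats/bar ÷ 3 beats/chord = 2 chords/bar.
E: 4 beats/bar ÷ 1.5 beats/chord = 8/3 chords/bar.
Slowest is B at 1 chords/bar.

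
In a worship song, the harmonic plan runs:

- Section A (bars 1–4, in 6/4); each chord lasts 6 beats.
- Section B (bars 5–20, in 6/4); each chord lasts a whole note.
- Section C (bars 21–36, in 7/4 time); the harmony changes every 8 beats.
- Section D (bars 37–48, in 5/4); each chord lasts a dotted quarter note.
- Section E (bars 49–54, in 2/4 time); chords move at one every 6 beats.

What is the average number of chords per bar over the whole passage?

A: 4 bars of 6 beats is 24 beats; at 6 beats each that's 4 chords.
B: 16 bars of 6 beats is 96 beats; at 4 beats each that's 24 chords.
C: 16 bars of 7 beats is 112 beats; at 8 beats each that's 14 chords.
D: 12 bars of 5 beats is 60 beats; at 1.5 beats each that's 40 chords.
E: 6 bars of 2 beats is 12 beats; at 6 beats each that's 2 chords.
Overall: 84 chords over 54 bars → 84/54 = 14/9 chords per bar.

14/9 chords per bar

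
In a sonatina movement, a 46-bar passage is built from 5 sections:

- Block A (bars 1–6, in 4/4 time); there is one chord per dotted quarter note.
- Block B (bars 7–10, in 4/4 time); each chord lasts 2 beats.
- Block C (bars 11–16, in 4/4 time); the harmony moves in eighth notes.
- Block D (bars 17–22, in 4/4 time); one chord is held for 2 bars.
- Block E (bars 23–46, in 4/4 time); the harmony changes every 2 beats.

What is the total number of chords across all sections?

A: 6·4 = 24 beats, 24/1.5 = 16 chords.
B: 4·4 = 16 beats, 16/2 = 8 chords.
C: 6·4 = 24 beats, 24/0.5 = 48 chords.
D: 6·4 = 24 beats, 24/8 = 3 chords.
E: 24·4 = 96 beats, 96/2 = 48 chords.
Total: 16 + 8 + 48 + 3 + 48 = 123.

123 chords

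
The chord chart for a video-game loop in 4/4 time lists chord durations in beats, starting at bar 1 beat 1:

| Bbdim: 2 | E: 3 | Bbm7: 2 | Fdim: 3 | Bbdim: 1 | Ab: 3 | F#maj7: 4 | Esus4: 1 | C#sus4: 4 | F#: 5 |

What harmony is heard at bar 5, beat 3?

Beat 3 of bar 5 is beat (5−1)×4 + 3 = 19 overall.
Running totals: Bbdim ends at 2, E ends at 5, Bbm7 ends at 7, Fdim ends at 10, Bbdim ends at 11, Ab ends at 14, F#maj7 ends at 18, Esus4 ends at 19.
Beat 19 falls within Esus4.

Esus4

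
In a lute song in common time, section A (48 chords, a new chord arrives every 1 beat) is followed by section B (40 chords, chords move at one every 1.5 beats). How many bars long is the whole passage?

27 bars

A: 48 × 1 = 48 beats = 12 bars.
B: 40 × 1.5 = 60 beats = 15 bars.
Total: 12 + 15 = 27 bars.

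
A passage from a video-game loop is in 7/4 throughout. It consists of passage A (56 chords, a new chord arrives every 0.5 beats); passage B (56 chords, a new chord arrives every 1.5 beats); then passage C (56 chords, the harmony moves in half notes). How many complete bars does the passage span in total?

32 bars

A: 56 × 0.5 = 28 beats = 4 bars.
B: 56 × 1.5 = 84 beats = 12 bars.
C: 56 × 2 = 112 beats = 16 bars.
Total: 4 + 12 + 16 = 32 bars.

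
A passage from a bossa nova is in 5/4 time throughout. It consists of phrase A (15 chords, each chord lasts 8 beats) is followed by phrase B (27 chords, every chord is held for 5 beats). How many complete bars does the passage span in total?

A: 15 × 8 = 120 beats = 24 bars.
B: 27 × 5 = 135 beats = 27 bars.
Total: 24 + 27 = 51 bars.

51 bars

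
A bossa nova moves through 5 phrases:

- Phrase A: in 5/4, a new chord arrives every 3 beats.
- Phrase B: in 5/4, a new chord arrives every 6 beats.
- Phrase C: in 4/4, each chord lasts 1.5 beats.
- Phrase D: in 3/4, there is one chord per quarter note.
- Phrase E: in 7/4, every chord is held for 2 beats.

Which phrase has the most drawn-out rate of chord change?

A: 5/3 = 5/3 chords/bar.
B: 5/6 = 5/6 chords/bar.
C: 4/1.5 = 8/3 chords/bar.
D: 3/1 = 3 chords/bar.
E: 7/2 = 3.5 chords/bar.
Slowest is B at 5/6 chords/bar.

Phrase B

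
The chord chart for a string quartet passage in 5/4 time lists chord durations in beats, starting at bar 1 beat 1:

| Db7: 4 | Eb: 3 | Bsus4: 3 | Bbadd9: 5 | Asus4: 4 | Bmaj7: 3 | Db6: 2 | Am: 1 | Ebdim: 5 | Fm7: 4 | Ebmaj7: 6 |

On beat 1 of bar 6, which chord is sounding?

Beat 1 of bar 6 is beat (6−1)×5 + 1 = 26 overall.
Running totals: Db7 ends at 4, Eb ends at 7, Bsus4 ends at 10, Bbadd9 ends at 15, Asus4 ends at 19, Bmaj7 ends at 22, Db6 ends at 24, Am ends at 25, Ebdim ends at 30.
Beat 26 falls within Ebdim.

Ebdim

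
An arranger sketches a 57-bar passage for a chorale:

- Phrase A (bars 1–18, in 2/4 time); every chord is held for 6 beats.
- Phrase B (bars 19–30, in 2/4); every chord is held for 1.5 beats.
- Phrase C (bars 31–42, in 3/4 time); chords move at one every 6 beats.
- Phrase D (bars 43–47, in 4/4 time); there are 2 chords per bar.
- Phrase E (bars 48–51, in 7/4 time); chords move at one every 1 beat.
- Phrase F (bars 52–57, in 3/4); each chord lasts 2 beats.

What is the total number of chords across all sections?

A: 18 bars × 2 beats = 36 beats; 6 beats/chord → 6 chords.
B: 12 bars × 2 beats = 24 beats; 1.5 beats/chord → 16 chords.
C: 12 bars × 3 beats = 36 beats; 6 beats/chord → 6 chords.
D: 5 bars × 4 beats = 20 beats; 2 beats/chord → 10 chords.
E: 4 bars × 7 beats = 28 beats; 1 beat/chord → 28 chords.
F: 6 bars × 3 beats = 18 beats; 2 beats/chord → 9 chords.
Total: 6 + 16 + 6 + 10 + 28 + 9 = 75.

75 chords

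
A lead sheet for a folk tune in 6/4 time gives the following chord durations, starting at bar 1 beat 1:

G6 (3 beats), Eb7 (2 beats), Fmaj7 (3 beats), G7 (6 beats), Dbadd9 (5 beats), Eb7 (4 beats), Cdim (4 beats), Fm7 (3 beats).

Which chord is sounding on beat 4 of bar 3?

Dbadd9

Beat 4 of bar 3 is beat (3−1)×6 + 4 = 16 overall.
Running totals: G6 ends at 3, Eb7 ends at 5, Fmaj7 ends at 8, G7 ends at 14, Dbadd9 ends at 19.
Beat 16 falls within Dbadd9.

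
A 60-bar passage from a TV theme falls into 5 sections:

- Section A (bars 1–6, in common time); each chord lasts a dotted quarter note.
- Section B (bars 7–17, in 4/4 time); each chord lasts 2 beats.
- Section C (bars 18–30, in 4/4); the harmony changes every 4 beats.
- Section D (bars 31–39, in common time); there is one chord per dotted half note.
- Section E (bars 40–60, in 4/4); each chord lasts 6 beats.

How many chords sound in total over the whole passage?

A: 6 bars × 4 beats = 24 beats; 1.5 beats/chord → 16 chords.
B: 11 bars × 4 beats = 44 beats; 2 beats/chord → 22 chords.
C: 13 bars × 4 beats = 52 beats; 4 beats/chord → 13 chords.
D: 9 bars × 4 beats = 36 beats; 3 beats/chord → 12 chords.
E: 21 bars × 4 beats = 84 beats; 6 beats/chord → 14 chords.
Total: 16 + 22 + 13 + 12 + 14 = 77.

77 chords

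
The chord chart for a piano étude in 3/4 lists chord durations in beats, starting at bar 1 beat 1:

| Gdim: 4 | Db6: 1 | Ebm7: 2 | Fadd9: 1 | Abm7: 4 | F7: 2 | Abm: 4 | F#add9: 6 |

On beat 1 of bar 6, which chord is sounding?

Beat 1 of bar 6 is beat (6−1)×3 + 1 = 16 overall.
Running totals: Gdim ends at 4, Db6 ends at 5, Ebm7 ends at 7, Fadd9 ends at 8, Abm7 ends at 12, F7 ends at 14, Abm ends at 18.
Beat 16 falls within Abm.

Abm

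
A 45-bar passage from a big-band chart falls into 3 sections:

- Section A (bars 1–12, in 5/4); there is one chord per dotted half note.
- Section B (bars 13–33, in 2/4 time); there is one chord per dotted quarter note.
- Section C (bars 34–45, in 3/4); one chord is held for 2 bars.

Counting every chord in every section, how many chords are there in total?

A: 12·5 = 60 beats, 60/3 = 20 chords.
B: 21·2 = 42 beats, 42/1.5 = 28 chords.
C: 12·3 = 36 beats, 36/6 = 6 chords.
Total: 20 + 28 + 6 = 54.

54 chords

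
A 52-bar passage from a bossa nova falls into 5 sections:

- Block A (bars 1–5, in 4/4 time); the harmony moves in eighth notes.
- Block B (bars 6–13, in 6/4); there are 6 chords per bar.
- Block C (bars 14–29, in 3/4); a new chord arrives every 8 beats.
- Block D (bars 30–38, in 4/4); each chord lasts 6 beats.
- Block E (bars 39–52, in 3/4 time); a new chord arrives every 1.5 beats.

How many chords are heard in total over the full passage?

128 chords

A: 5 bars × 4 beats = 20 beats; 0.5 beats/chord → 40 chords.
B: 8 bars × 6 beats = 48 beats; 1 beat/chord → 48 chords.
C: 16 bars × 3 beats = 48 beats; 8 beats/chord → 6 chords.
D: 9 bars × 4 beats = 36 beats; 6 beats/chord → 6 chords.
E: 14 bars × 3 beats = 42 beats; 1.5 beats/chord → 28 chords.
Total: 40 + 48 + 6 + 6 + 28 = 128.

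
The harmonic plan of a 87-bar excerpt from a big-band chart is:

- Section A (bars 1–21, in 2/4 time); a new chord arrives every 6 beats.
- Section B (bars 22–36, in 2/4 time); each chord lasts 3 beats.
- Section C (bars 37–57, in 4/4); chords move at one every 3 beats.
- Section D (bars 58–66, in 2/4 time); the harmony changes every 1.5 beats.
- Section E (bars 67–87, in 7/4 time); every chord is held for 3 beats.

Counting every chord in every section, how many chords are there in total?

106 chords

A has 42 beats and chords last 6 each, so 7 chords.
B has 30 beats and chords last 3 each, so 10 chords.
C has 84 beats and chords last 3 each, so 28 chords.
D has 18 beats and chords last 1.5 each, so 12 chords.
E has 147 beats and chords last 3 each, so 49 chords.
Total: 7 + 10 + 28 + 12 + 49 = 106.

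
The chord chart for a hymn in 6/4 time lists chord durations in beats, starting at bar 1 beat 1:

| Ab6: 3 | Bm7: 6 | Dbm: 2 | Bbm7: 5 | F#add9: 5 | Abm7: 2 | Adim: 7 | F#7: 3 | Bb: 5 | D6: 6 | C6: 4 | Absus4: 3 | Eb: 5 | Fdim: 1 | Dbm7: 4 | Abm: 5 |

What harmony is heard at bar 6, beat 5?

Beat 5 of bar 6 is beat (6−1)×6 + 5 = 35 overall.
Running totals: Ab6 ends at 3, Bm7 ends at 9, Dbm ends at 11, Bbm7 ends at 16, F#add9 ends at 21, Abm7 ends at 23, Adim ends at 30, F#7 ends at 33, Bb ends at 38.
Beat 35 falls within Bb.

Bb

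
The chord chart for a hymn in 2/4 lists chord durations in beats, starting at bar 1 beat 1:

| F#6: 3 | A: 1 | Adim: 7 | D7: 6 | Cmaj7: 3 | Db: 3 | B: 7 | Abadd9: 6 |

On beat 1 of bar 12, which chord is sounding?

Beat 1 of bar 12 is beat (12−1)×2 + 1 = 23 overall.
Running totals: F#6 ends at 3, A ends at 4, Adim ends at 11, D7 ends at 17, Cmaj7 ends at 20, Db ends at 23.
Beat 23 falls within Db.

Db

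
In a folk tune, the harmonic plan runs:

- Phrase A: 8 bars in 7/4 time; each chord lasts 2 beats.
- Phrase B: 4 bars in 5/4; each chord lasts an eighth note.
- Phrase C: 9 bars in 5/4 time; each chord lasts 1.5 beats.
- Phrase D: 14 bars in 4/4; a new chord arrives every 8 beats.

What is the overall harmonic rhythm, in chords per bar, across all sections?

A: 8 bars of 7 beats is 56 beats; at 2 beats each that's 28 chords.
B: 4 bars of 5 beats is 20 beats; at 0.5 beats each that's 40 chords.
C: 9 bars of 5 beats is 45 beats; at 1.5 beats each that's 30 chords.
D: 14 bars of 4 beats is 56 beats; at 8 beats each that's 7 chords.
Overall: 105 chords over 35 bars → 105/35 = 3 chords per bar.

3 chords per bar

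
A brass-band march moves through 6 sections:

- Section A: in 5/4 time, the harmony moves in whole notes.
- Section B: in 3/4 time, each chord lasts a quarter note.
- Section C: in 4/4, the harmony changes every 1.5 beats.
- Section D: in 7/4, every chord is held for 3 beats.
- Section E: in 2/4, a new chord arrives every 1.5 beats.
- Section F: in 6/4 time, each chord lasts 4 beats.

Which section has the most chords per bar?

A: each chord is 4 beats in 5/4, so 1.25 per bar.
B: each chord is 1 beat in 3/4, so 3 per bar.
C: each chord is 1.5 beats in 4/4, so 8/3 per bar.
D: each chord is 3 beats in 7/4, so 7/3 per bar.
E: each chord is 1.5 beats in 2/4, so 4/3 per bar.
F: each chord is 4 beats in 6/4, so 1.5 per bar.
Fastest is B at 3 chords/bar.

Section B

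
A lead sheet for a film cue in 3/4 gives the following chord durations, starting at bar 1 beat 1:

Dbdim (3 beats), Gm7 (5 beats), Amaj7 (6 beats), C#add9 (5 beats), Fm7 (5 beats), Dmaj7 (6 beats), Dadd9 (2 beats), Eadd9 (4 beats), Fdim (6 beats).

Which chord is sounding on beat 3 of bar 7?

Beat 3 of bar 7 is beat (7−1)×3 + 3 = 21 overall.
Running totals: Dbdim ends at 3, Gm7 ends at 8, Amaj7 ends at 14, C#add9 ends at 19, Fm7 ends at 24.
Beat 21 falls within Fm7.

Fm7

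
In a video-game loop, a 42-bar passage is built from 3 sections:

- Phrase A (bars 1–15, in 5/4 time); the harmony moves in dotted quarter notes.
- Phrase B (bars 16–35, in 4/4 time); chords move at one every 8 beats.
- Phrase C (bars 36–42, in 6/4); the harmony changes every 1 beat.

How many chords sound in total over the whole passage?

A: 15·5 = 75 beats, 75/1.5 = 50 chords.
B: 20·4 = 80 beats, 80/8 = 10 chords.
C: 7·6 = 42 beats, 42/1 = 42 chords.
Total: 50 + 10 + 42 = 102.

102 chords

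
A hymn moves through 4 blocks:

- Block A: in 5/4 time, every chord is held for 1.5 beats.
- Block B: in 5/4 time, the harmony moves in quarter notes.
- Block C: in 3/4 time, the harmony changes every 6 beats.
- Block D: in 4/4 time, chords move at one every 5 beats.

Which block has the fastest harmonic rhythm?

Block B

A: each chord is 1.5 beats in 5/4, so 10/3 per bar.
B: each chord is 1 beat in 5/4, so 5 per bar.
C: each chord is 6 beats in 3/4, so 0.5 per bar.
D: each chord is 5 beats in 4/4, so 0.8 per bar.
Fastest is B at 5 chords/bar.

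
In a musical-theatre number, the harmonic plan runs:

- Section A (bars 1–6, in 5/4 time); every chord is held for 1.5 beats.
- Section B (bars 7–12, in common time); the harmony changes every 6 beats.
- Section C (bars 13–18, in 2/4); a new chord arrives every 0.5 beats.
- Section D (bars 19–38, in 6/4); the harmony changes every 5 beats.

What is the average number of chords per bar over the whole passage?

36/19 chords per bar

A: 6 × 5 = 30 beats ÷ 1.5 = 20 chords.
B: 6 × 4 = 24 beats ÷ 6 = 4 chords.
C: 6 × 2 = 12 beats ÷ 0.5 = 24 chords.
D: 20 × 6 = 120 beats ÷ 5 = 24 chords.
Overall: 72 chords over 38 bars → 72/38 = 36/19 chords per bar.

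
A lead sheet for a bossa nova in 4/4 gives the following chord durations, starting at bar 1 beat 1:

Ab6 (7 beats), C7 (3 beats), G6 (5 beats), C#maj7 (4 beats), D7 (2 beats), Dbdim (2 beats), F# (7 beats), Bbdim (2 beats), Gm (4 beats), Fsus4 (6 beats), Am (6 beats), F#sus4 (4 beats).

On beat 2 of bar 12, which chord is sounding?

Am

Beat 2 of bar 12 is beat (12−1)×4 + 2 = 46 overall.
Running totals: Ab6 ends at 7, C7 ends at 10, G6 ends at 15, C#maj7 ends at 19, D7 ends at 21, Dbdim ends at 23, F# ends at 30, Bbdim ends at 32, Gm ends at 36, Fsus4 ends at 42, Am ends at 48.
Beat 46 falls within Am.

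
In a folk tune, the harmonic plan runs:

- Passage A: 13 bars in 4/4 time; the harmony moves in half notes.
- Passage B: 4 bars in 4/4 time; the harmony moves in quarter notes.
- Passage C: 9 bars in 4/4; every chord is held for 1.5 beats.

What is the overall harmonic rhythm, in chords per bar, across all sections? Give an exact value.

A: 13 bars of 4 beats is 52 beats; at 2 beats each that's 26 chords.
B: 4 bars of 4 beats is 16 beats; at 1 beat each that's 16 chords.
C: 9 bars of 4 beats is 36 beats; at 1.5 beats each that's 24 chords.
Overall: 66 chords over 26 bars → 66/26 = 33/13 chords per bar.

33/13 chords per bar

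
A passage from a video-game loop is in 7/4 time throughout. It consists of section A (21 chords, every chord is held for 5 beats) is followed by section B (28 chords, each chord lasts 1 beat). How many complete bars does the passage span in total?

A: 21 × 5 = 105 beats = 15 bars.
B: 28 × 1 = 28 beats = 4 bars.
Total: 15 + 4 = 19 bars.

19 bars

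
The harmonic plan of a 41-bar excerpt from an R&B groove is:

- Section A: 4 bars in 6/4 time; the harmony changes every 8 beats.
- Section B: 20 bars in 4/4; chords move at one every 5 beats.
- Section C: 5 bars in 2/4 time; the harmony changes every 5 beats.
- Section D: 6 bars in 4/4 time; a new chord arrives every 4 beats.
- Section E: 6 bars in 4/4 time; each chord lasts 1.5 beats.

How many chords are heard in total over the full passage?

A: 4·6 = 24 beats, 24/8 = 3 chords.
B: 20·4 = 80 beats, 80/5 = 16 chords.
C: 5·2 = 10 beats, 10/5 = 2 chords.
D: 6·4 = 24 beats, 24/4 = 6 chords.
E: 6·4 = 24 beats, 24/1.5 = 16 chords.
Total: 3 + 16 + 2 + 6 + 16 = 43.

43 chords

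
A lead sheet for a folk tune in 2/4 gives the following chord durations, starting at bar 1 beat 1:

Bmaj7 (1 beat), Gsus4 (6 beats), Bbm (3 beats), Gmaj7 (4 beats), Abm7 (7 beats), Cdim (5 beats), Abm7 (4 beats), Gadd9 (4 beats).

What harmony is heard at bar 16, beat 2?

Gadd9

Beat 2 of bar 16 is beat (16−1)×2 + 2 = 32 overall.
Running totals: Bmaj7 ends at 1, Gsus4 ends at 7, Bbm ends at 10, Gmaj7 ends at 14, Abm7 ends at 21, Cdim ends at 26, Abm7 ends at 30, Gadd9 ends at 34.
Beat 32 falls within Gadd9.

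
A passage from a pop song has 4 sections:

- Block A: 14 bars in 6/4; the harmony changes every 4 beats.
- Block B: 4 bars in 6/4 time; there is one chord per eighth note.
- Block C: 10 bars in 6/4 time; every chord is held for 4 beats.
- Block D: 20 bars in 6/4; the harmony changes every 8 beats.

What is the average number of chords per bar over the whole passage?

A: 14 bars of 6 beats is 84 beats; at 4 beats each that's 21 chords.
B: 4 bars of 6 beats is 24 beats; at 0.5 beats each that's 48 chords.
C: 10 bars of 6 beats is 60 beats; at 4 beats each that's 15 chords.
D: 20 bars of 6 beats is 120 beats; at 8 beats each that's 15 chords.
Overall: 99 chords over 48 bars → 99/48 = 33/16 chords per bar.

33/16 chords per bar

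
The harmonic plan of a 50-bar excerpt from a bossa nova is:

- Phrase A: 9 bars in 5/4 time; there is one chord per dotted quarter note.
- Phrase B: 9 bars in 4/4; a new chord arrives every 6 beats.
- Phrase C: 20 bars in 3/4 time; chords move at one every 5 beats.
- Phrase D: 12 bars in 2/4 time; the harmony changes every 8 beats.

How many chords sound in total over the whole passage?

51 chords

A: 9·5 = 45 beats, 45/1.5 = 30 chords.
B: 9·4 = 36 beats, 36/6 = 6 chords.
C: 20·3 = 60 beats, 60/5 = 12 chords.
D: 12·2 = 24 beats, 24/8 = 3 chords.
Total: 30 + 6 + 12 + 3 = 51.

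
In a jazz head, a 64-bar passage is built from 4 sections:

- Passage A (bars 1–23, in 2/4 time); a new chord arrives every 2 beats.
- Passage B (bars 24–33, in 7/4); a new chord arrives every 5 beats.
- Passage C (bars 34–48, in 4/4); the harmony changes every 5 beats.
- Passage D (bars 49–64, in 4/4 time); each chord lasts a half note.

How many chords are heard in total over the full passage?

81 chords

A has 46 beats and chords last 2 each, so 23 chords.
B has 70 beats and chords last 5 each, so 14 chords.
C has 60 beats and chords last 5 each, so 12 chords.
D has 64 beats and chords last 2 each, so 32 chords.
Total: 23 + 14 + 12 + 32 = 81.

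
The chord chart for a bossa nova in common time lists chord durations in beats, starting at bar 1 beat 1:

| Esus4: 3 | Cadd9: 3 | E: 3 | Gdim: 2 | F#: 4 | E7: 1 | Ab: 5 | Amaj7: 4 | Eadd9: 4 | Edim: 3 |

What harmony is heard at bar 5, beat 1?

Ab

Beat 1 of bar 5 is beat (5−1)×4 + 1 = 17 overall.
Running totals: Esus4 ends at 3, Cadd9 ends at 6, E ends at 9, Gdim ends at 11, F# ends at 15, E7 ends at 16, Ab ends at 21.
Beat 17 falls within Ab.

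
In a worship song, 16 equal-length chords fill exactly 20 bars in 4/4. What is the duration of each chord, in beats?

5 beats

20 bars × 4 beats/bar = 80 beats total.
80 beats ÷ 16 chords = 5 beats per chord.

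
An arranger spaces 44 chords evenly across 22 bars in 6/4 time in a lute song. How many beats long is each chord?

22 bars × 6 beats/bar = 132 beats total.
132 beats ÷ 44 chords = 3 beats per chord.
(That is a dotted half note.)

3 beats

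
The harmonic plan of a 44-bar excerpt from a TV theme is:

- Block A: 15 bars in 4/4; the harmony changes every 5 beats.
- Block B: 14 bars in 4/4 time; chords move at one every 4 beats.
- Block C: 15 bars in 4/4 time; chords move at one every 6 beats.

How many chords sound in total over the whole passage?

A: 15·4 = 60 beats, 60/5 = 12 chords.
B: 14·4 = 56 beats, 56/4 = 14 chords.
C: 15·4 = 60 beats, 60/6 = 10 chords.
Total: 12 + 14 + 10 = 36.

36 chords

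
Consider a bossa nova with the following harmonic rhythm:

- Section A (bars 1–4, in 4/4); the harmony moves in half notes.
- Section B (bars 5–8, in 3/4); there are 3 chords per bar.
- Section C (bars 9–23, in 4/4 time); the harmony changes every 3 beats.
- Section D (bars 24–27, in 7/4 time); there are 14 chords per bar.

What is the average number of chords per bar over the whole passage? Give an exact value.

A: 4 bars of 4 beats is 16 beats; at 2 beats each that's 8 chords.
B: 4 bars of 3 beats is 12 beats; at 1 beat each that's 12 chords.
C: 15 bars of 4 beats is 60 beats; at 3 beats each that's 20 chords.
D: 4 bars of 7 beats is 28 beats; at 0.5 beats each that's 56 chords.
Overall: 96 chords over 27 bars → 96/27 = 32/9 chords per bar.

32/9 chords per bar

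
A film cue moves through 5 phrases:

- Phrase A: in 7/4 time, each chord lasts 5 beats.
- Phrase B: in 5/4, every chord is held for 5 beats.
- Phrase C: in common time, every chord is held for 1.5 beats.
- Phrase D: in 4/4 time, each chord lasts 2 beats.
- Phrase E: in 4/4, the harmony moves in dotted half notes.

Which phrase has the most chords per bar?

A: 7 beats/bar ÷ 5 beats/chord = 1.4 chords/bar.
B: 5 beats/bar ÷ 5 beats/chord = 1 chord/bar.
C: 4 beats/bar ÷ 1.5 beats/chord = 8/3 chords/bar.
D: 4 beats/bar ÷ 2 beats/chord = 2 chords/bar.
E: 4 beats/bar ÷ 3 beats/chord = 4/3 chords/bar.
Fastest is C at 8/3 chords/bar.

Phrase C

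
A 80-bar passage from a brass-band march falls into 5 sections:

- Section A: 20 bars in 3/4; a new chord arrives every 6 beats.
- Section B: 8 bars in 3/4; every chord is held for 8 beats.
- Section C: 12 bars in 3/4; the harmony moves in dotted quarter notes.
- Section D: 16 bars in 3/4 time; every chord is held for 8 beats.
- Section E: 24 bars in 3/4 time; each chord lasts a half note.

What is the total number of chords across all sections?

A: 20 bars × 3 beats = 60 beats; 6 beats/chord → 10 chords.
B: 8 bars × 3 beats = 24 beats; 8 beats/chord → 3 chords.
C: 12 bars × 3 beats = 36 beats; 1.5 beats/chord → 24 chords.
D: 16 bars × 3 beats = 48 beats; 8 beats/chord → 6 chords.
E: 24 bars × 3 beats = 72 beats; 2 beats/chord → 36 chords.
Total: 10 + 3 + 24 + 6 + 36 = 79.

79 chords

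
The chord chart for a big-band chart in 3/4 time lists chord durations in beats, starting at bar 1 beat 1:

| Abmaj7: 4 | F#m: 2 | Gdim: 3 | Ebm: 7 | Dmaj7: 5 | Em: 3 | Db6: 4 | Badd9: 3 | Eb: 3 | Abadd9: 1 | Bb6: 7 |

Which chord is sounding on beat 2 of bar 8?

Beat 2 of bar 8 is beat (8−1)×3 + 2 = 23 overall.
Running totals: Abmaj7 ends at 4, F#m ends at 6, Gdim ends at 9, Ebm ends at 16, Dmaj7 ends at 21, Em ends at 24.
Beat 23 falls within Em.

Em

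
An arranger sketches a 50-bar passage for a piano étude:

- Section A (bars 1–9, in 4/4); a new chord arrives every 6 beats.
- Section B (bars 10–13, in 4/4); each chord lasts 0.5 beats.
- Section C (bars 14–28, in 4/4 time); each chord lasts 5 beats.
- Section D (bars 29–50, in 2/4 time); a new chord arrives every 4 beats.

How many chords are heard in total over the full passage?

A: 9 bars × 4 beats = 36 beats; 6 beats/chord → 6 chords.
B: 4 bars × 4 beats = 16 beats; 0.5 beats/chord → 32 chords.
C: 15 bars × 4 beats = 60 beats; 5 beats/chord → 12 chords.
D: 22 bars × 2 beats = 44 beats; 4 beats/chord → 11 chords.
Total: 6 + 32 + 12 + 11 = 61.

61 chords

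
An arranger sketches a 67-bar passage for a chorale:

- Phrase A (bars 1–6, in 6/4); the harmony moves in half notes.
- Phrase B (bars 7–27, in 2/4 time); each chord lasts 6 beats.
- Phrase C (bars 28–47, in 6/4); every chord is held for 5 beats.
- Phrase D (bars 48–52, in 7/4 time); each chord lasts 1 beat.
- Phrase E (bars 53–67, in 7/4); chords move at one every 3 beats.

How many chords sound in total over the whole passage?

A has 36 beats and chords last 2 each, so 18 chords.
B has 42 beats and chords last 6 each, so 7 chords.
C has 120 beats and chords last 5 each, so 24 chords.
D has 35 beats and chords last 1 each, so 35 chords.
E has 105 beats and chords last 3 each, so 35 chords.
Total: 18 + 7 + 24 + 35 + 35 = 119.

119 chords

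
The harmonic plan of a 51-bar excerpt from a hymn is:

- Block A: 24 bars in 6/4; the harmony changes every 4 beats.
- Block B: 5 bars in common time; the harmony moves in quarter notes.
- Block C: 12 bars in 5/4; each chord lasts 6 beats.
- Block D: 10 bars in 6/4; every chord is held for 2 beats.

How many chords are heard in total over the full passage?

96 chords

A has 144 beats and chords last 4 each, so 36 chords.
B has 20 beats and chords last 1 each, so 20 chords.
C has 60 beats and chords last 6 each, so 10 chords.
D has 60 beats and chords last 2 each, so 30 chords.
Total: 36 + 20 + 10 + 30 = 96.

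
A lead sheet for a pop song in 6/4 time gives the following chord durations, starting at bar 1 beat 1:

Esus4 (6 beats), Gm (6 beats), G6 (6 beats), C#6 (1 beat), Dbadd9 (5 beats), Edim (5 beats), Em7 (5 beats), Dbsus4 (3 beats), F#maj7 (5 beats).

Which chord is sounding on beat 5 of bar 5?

Beat 5 of bar 5 is beat (5−1)×6 + 5 = 29 overall.
Running totals: Esus4 ends at 6, Gm ends at 12, G6 ends at 18, C#6 ends at 19, Dbadd9 ends at 24, Edim ends at 29.
Beat 29 falls within Edim.

Edim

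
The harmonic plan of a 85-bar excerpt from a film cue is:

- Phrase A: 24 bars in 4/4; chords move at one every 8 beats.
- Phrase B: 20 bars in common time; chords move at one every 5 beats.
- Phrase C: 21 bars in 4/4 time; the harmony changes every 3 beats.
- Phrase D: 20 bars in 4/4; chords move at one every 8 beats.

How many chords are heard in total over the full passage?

66 chords

A: 24·4 = 96 beats, 96/8 = 12 chords.
B: 20·4 = 80 beats, 80/5 = 16 chords.
C: 21·4 = 84 beats, 84/3 = 28 chords.
D: 20·4 = 80 beats, 80/8 = 10 chords.
Total: 12 + 16 + 28 + 10 = 66.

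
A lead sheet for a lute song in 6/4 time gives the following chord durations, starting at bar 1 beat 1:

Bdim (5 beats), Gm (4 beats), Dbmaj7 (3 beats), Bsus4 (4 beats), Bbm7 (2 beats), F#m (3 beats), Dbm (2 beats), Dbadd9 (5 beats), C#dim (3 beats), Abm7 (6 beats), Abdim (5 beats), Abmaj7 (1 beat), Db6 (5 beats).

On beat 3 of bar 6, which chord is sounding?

Abm7

Beat 3 of bar 6 is beat (6−1)×6 + 3 = 33 overall.
Running totals: Bdim ends at 5, Gm ends at 9, Dbmaj7 ends at 12, Bsus4 ends at 16, Bbm7 ends at 18, F#m ends at 21, Dbm ends at 23, Dbadd9 ends at 28, C#dim ends at 31, Abm7 ends at 37.
Beat 33 falls within Abm7.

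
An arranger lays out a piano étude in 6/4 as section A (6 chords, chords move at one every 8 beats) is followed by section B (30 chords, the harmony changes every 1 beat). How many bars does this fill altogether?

13 bars

A: 6 × 8 = 48 beats = 8 bars.
B: 30 × 1 = 30 beats = 5 bars.
Total: 8 + 5 = 13 bars.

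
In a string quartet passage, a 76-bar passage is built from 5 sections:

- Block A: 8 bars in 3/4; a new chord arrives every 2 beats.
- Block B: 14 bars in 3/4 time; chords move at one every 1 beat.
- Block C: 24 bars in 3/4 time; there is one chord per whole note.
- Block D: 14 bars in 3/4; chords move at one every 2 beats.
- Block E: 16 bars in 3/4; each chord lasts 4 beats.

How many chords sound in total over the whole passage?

A: 8·3 = 24 beats, 24/2 = 12 chords.
B: 14·3 = 42 beats, 42/1 = 42 chords.
C: 24·3 = 72 beats, 72/4 = 18 chords.
D: 14·3 = 42 beats, 42/2 = 21 chords.
E: 16·3 = 48 beats, 48/4 = 12 chords.
Total: 12 + 42 + 18 + 21 + 12 = 105.

105 chords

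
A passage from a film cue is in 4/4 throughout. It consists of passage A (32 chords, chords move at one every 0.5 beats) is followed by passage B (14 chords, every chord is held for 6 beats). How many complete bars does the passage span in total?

A: 32 × 0.5 = 16 beats = 4 bars.
B: 14 × 6 = 84 beats = 21 bars.
Total: 4 + 21 = 25 bars.

25 bars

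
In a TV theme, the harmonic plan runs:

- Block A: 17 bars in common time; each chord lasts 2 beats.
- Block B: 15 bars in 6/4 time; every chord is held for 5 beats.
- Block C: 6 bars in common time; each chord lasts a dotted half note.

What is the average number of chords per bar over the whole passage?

A: 17 bars of 4 beats is 68 beats; at 2 beats each that's 34 chords.
B: 15 bars of 6 beats is 90 beats; at 5 beats each that's 18 chords.
C: 6 bars of 4 beats is 24 beats; at 3 beats each that's 8 chords.
Overall: 60 chords over 38 bars → 60/38 = 30/19 chords per bar.

30/19 chords per bar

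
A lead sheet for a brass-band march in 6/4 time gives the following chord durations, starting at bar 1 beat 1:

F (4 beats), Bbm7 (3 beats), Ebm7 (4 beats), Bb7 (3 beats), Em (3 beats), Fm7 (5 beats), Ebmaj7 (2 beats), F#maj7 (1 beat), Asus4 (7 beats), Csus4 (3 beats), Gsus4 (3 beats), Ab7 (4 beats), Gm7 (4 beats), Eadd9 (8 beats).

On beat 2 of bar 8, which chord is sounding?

Gm7

Beat 2 of bar 8 is beat (8−1)×6 + 2 = 44 overall.
Running totals: F ends at 4, Bbm7 ends at 7, Ebm7 ends at 11, Bb7 ends at 14, Em ends at 17, Fm7 ends at 22, Ebmaj7 ends at 24, F#maj7 ends at 25, Asus4 ends at 32, Csus4 ends at 35, Gsus4 ends at 38, Ab7 ends at 42, Gm7 ends at 46.
Beat 44 falls within Gm7.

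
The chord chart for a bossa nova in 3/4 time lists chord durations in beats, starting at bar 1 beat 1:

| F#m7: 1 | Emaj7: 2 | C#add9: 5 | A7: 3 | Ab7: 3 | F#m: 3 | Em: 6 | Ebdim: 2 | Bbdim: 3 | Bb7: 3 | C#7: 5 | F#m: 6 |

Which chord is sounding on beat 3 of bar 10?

Bb7

Beat 3 of bar 10 is beat (10−1)×3 + 3 = 30 overall.
Running totals: F#m7 ends at 1, Emaj7 ends at 3, C#add9 ends at 8, A7 ends at 11, Ab7 ends at 14, F#m ends at 17, Em ends at 23, Ebdim ends at 25, Bbdim ends at 28, Bb7 ends at 31.
Beat 30 falls within Bb7.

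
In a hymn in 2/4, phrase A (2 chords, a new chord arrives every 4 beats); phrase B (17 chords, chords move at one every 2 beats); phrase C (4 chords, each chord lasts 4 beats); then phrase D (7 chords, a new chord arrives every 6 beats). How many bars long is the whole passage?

50 bars

A: 2 × 4 = 8 beats = 4 bars.
B: 17 × 2 = 34 beats = 17 bars.
C: 4 × 4 = 16 beats = 8 bars.
D: 7 × 6 = 42 beats = 21 bars.
Total: 4 + 17 + 8 + 21 = 50 bars.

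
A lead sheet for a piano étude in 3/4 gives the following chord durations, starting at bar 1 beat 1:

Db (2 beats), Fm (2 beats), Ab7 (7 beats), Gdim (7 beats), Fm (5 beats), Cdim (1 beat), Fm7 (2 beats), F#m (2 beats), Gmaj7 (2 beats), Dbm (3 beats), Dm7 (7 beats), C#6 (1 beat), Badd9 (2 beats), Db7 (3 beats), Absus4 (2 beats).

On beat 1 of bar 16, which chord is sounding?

Beat 1 of bar 16 is beat (16−1)×3 + 1 = 46 overall.
Running totals: Db ends at 2, Fm ends at 4, Ab7 ends at 11, Gdim ends at 18, Fm ends at 23, Cdim ends at 24, Fm7 ends at 26, F#m ends at 28, Gmaj7 ends at 30, Dbm ends at 33, Dm7 ends at 40, C#6 ends at 41, Badd9 ends at 43, Db7 ends at 46.
Beat 46 falls within Db7.

Db7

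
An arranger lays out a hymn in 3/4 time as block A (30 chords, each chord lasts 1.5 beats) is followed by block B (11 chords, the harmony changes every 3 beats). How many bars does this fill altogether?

A: 30 × 1.5 = 45 beats = 15 bars.
B: 11 × 3 = 33 beats = 11 bars.
Total: 15 + 11 = 26 bars.

26 bars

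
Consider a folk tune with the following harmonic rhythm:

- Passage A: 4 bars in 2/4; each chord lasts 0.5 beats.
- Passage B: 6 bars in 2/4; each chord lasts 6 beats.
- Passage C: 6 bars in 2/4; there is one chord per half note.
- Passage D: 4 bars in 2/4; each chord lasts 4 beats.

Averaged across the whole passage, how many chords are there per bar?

1.3 chords per bar

A: 4 × 2 = 8 beats ÷ 0.5 = 16 chords.
B: 6 × 2 = 12 beats ÷ 6 = 2 chords.
C: 6 × 2 = 12 beats ÷ 2 = 6 chords.
D: 4 × 2 = 8 beats ÷ 4 = 2 chords.
Overall: 26 chords over 20 bars → 26/20 = 1.3 chords per bar.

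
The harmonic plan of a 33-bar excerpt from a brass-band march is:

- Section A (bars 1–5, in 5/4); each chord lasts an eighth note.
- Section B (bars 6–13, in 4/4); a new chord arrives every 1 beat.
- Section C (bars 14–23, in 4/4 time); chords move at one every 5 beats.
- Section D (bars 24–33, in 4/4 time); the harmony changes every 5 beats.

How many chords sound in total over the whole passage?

98 chords

A: 5 bars × 5 beats = 25 beats; 0.5 beats/chord → 50 chords.
B: 8 bars × 4 beats = 32 beats; 1 beat/chord → 32 chords.
C: 10 bars × 4 beats = 40 beats; 5 beats/chord → 8 chords.
D: 10 bars × 4 beats = 40 beats; 5 beats/chord → 8 chords.
Total: 50 + 32 + 8 + 8 = 98.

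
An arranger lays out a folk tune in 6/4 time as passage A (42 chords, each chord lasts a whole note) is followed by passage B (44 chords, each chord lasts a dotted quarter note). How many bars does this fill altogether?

39 bars

A: 42 × 4 = 168 beats = 28 bars.
B: 44 × 1.5 = 66 beats = 11 bars.
Total: 28 + 11 = 39 bars.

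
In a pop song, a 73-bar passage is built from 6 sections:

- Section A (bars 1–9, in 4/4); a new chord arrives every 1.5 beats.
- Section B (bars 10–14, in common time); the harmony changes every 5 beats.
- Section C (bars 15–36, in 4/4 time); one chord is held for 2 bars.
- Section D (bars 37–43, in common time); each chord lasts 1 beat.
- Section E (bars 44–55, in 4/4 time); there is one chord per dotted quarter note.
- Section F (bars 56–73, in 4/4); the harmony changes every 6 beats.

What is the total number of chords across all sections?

111 chords

A: 9 bars × 4 beats = 36 beats; 1.5 beats/chord → 24 chords.
B: 5 bars × 4 beats = 20 beats; 5 beats/chord → 4 chords.
C: 22 bars × 4 beats = 88 beats; 8 beats/chord → 11 chords.
D: 7 bars × 4 beats = 28 beats; 1 beat/chord → 28 chords.
E: 12 bars × 4 beats = 48 beats; 1.5 beats/chord → 32 chords.
F: 18 bars × 4 beats = 72 beats; 6 beats/chord → 12 chords.
Total: 24 + 4 + 11 + 28 + 32 + 12 = 111.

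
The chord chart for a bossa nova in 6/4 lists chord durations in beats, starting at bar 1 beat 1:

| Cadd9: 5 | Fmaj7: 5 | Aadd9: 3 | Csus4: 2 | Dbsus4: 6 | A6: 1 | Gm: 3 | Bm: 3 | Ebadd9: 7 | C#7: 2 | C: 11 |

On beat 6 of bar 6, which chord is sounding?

Beat 6 of bar 6 is beat (6−1)×6 + 6 = 36 overall.
Running totals: Cadd9 ends at 5, Fmaj7 ends at 10, Aadd9 ends at 13, Csus4 ends at 15, Dbsus4 ends at 21, A6 ends at 22, Gm ends at 25, Bm ends at 28, Ebadd9 ends at 35, C#7 ends at 37.
Beat 36 falls within C#7.

C#7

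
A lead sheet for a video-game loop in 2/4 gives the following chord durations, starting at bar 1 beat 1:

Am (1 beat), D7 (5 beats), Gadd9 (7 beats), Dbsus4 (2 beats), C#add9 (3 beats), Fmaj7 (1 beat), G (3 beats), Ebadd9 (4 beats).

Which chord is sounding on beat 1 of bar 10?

Beat 1 of bar 10 is beat (10−1)×2 + 1 = 19 overall.
Running totals: Am ends at 1, D7 ends at 6, Gadd9 ends at 13, Dbsus4 ends at 15, C#add9 ends at 18, Fmaj7 ends at 19.
Beat 19 falls within Fmaj7.

Fmaj7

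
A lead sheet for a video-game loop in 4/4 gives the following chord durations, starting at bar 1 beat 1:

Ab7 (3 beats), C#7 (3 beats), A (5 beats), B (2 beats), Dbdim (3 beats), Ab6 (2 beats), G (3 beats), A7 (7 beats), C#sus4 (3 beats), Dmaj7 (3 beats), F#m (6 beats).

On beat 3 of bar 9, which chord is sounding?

Beat 3 of bar 9 is beat (9−1)×4 + 3 = 35 overall.
Running totals: Ab7 ends at 3, C#7 ends at 6, A ends at 11, B ends at 13, Dbdim ends at 16, Ab6 ends at 18, G ends at 21, A7 ends at 28, C#sus4 ends at 31, Dmaj7 ends at 34, F#m ends at 40.
Beat 35 falls within F#m.

F#m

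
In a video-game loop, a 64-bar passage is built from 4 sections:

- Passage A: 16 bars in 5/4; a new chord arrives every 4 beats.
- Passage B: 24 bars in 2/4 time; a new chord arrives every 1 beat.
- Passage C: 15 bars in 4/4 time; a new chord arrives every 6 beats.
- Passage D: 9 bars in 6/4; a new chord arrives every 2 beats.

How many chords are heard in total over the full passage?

105 chords

A has 80 beats and chords last 4 each, so 20 chords.
B has 48 beats and chords last 1 each, so 48 chords.
C has 60 beats and chords last 6 each, so 10 chords.
D has 54 beats and chords last 2 each, so 27 chords.
Total: 20 + 48 + 10 + 27 = 105.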